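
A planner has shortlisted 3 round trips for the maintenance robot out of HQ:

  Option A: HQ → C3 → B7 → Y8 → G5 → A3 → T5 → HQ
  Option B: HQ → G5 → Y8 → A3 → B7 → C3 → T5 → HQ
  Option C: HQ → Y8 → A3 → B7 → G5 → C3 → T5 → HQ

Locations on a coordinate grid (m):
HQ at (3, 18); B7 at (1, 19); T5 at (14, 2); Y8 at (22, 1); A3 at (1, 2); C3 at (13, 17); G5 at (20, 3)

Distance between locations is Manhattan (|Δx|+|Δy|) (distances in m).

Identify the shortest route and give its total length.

Shortest is Option A, total 128 m.

Option A: 11 + 14 + 39 + 4 + 20 + 13 + 27 = 128
Option B: 32 + 4 + 22 + 17 + 14 + 16 + 27 = 132
Option C: 36 + 22 + 17 + 35 + 21 + 16 + 27 = 174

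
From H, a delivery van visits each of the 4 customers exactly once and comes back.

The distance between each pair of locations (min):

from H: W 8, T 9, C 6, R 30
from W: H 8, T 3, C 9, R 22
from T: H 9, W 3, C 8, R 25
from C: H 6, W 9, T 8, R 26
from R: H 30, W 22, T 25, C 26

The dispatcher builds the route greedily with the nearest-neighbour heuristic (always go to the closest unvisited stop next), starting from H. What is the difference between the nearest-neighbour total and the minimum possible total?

3 min longer than the optimal tour.

H: C=6, W=8, T=9, R=30 ⇒ C
C: T=8, W=9, R=26 ⇒ T
T: W=3, R=25 ⇒ W
W: R=22 ⇒ R
NN route H → C → T → W → R → H costs 69.
Optimal: H → T → W → R → C → H costs 66 (by enumerating all 12 distinct tours).
Excess = 69 − 66 = 3.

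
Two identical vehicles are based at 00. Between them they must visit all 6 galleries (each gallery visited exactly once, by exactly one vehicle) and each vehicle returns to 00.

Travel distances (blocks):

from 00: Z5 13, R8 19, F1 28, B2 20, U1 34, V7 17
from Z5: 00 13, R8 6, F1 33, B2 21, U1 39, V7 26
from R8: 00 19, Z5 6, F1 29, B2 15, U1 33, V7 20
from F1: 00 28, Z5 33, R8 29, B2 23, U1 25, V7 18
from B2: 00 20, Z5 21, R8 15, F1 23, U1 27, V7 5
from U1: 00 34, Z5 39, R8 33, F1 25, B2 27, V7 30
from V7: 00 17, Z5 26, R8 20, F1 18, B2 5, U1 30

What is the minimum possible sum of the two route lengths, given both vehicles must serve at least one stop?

140 blocks — the smallest possible combined total.

Check every non-empty split of the stops between the two vehicles; for each half take its own optimal tour:
  {Z5} + {R8, F1, B2, U1, V7}: 26 + 116 = 142
  {R8} + {Z5, F1, B2, U1, V7}: 38 + 116 = 154
  {Z5, R8} + {F1, B2, U1, V7}: 38 + 102 = 140
  {F1} + {Z5, R8, B2, U1, V7}: 56 + 101 = 157
  {Z5, F1} + {R8, B2, U1, V7}: 74 + 101 = 175
  {R8, F1} + {Z5, B2, U1, V7}: 76 + 101 = 177
  … (31 splits in total)
Best: vehicle 1 00 → Z5 → R8 → 00 = 38; vehicle 2 00 → F1 → U1 → B2 → V7 → 00 = 102; combined 140.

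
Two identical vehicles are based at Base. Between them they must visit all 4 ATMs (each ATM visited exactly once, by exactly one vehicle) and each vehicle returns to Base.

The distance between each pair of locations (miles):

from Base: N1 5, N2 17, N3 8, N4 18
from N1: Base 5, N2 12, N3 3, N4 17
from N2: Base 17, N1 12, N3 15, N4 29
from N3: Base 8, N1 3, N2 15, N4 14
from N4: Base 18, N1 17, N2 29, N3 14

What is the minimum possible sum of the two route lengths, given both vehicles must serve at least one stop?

Minimum combined distance: 74 miles.

Check every non-empty split of the stops between the two vehicles; for each half take its own optimal tour:
  {N1} + {N2, N3, N4}: 10 + 64 = 74
  {N2} + {N1, N3, N4}: 34 + 40 = 74
  {N1, N2} + {N3, N4}: 34 + 40 = 74
  {N3} + {N1, N2, N4}: 16 + 64 = 80
  {N1, N3} + {N2, N4}: 16 + 64 = 80
  {N2, N3} + {N1, N4}: 40 + 40 = 80
  … (7 splits in total)
Best: vehicle 1 Base → N1 → Base = 10; vehicle 2 Base → N2 → N3 → N4 → Base = 64; combined 74.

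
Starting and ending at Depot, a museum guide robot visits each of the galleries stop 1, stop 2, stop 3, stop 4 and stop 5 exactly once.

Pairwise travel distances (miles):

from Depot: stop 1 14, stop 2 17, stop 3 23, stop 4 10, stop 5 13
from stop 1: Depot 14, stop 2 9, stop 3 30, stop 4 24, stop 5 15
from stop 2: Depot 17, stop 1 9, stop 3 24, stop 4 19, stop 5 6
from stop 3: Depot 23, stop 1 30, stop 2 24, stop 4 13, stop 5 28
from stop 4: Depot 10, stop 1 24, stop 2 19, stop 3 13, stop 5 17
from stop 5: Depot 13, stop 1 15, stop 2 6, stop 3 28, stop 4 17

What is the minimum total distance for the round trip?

80 miles — the shortest possible round trip.

There are 60 distinct closed tours to check (reversals are equivalent).
Depot → stop 1 → stop 2 → stop 3 → stop 4 → stop 5 → Depot: 14+9+24+13+17+13 = 90
Depot → stop 1 → stop 2 → stop 3 → stop 5 → stop 4 → Depot: 14+9+24+28+17+10 = 102
Depot → stop 1 → stop 2 → stop 4 → stop 3 → stop 5 → Depot: 14+9+19+13+28+13 = 96
Depot → stop 1 → stop 2 → stop 4 → stop 5 → stop 3 → Depot: 14+9+19+17+28+23 = 110
Depot → stop 1 → stop 2 → stop 5 → stop 3 → stop 4 → Depot: 14+9+6+28+13+10 = 80
Depot → stop 1 → stop 2 → stop 5 → stop 4 → stop 3 → Depot: 14+9+6+17+13+23 = 82
Depot → stop 1 → stop 3 → stop 2 → stop 4 → stop 5 → Depot: 14+30+24+19+17+13 = 117
Depot → stop 1 → stop 3 → stop 2 → stop 5 → stop 4 → Depot: 14+30+24+6+17+10 = 101
Depot → stop 1 → stop 3 → stop 4 → stop 2 → stop 5 → Depot: 14+30+13+19+6+13 = 95
Depot → stop 1 → stop 3 → stop 4 → stop 5 → stop 2 → Depot: 14+30+13+17+6+17 = 97
Depot → stop 1 → stop 3 → stop 5 → stop 2 → stop 4 → Depot: 14+30+28+6+19+10 = 107
Depot → stop 1 → stop 3 → stop 5 → stop 4 → stop 2 → Depot: 14+30+28+17+19+17 = 125
Depot → stop 1 → stop 4 → stop 2 → stop 3 → stop 5 → Depot: 14+24+19+24+28+13 = 122
Depot → stop 1 → stop 4 → stop 2 → stop 5 → stop 3 → Depot: 14+24+19+6+28+23 = 114
… (46 more)
The minimum is 80.
One optimal route: Depot → stop 1 → stop 2 → stop 5 → stop 3 → stop 4 → Depot (or its reverse).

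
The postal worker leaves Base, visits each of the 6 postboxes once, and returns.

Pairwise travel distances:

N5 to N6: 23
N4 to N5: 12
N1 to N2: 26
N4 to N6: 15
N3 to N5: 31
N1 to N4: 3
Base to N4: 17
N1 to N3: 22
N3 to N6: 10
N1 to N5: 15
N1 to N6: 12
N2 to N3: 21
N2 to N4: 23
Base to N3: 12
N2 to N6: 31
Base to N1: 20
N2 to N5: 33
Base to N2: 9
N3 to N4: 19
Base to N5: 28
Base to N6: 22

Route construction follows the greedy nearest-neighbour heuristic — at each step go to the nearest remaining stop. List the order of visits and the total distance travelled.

95 along Base → N2 → N3 → N6 → N1 → N4 → N5 → Base.

Base → [N2:9 / N3:12 / N4:17 / N1:20 / N6:22 / N5:28] → N2 (9)
N2 → [N3:21 / N4:23 / N1:26 / N6:31 / N5:33] → N3 (21)
N3 → [N6:10 / N4:19 / N1:22 / N5:31] → N6 (10)
N6 → [N1:12 / N4:15 / N5:23] → N1 (12)
N1 → [N4:3 / N5:15] → N4 (3)
N4 → [N5:12] → N5 (12)
Return N5→Base: 28.
Total = 9 + 21 + 10 + 12 + 3 + 12 + 28 = 95.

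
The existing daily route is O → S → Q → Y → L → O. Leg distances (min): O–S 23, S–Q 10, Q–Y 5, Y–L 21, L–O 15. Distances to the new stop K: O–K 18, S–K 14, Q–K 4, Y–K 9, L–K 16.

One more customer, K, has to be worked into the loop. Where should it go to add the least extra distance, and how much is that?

Adding 4 min by placing K on the Y–L leg.

Insertion cost between consecutive stops i–j is d(i,K) + d(K,j) − d(i,j):
  between O and S: 18 + 14 − 23 = 9
  between S and Q: 14 + 4 − 10 = 8
  between Q and Y: 4 + 9 − 5 = 8
  between Y and L: 9 + 16 − 21 = 4
  between L and O: 16 + 18 − 15 = 19
Cheapest insertion is between Y and L, adding 4.
New total = 74 + 4 = 78.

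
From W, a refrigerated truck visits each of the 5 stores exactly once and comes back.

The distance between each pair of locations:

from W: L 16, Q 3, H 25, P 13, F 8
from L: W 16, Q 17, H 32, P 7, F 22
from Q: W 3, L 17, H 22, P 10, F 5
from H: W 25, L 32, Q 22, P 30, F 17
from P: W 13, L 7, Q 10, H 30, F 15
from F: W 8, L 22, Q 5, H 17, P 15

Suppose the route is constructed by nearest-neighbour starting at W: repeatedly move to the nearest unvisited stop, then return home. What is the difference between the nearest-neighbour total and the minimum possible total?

10 longer than the optimal tour.

W: Q=3, F=8, P=13, L=16, H=25 ⇒ Q
Q: F=5, P=10, L=17, H=22 ⇒ F
F: P=15, H=17, L=22 ⇒ P
P: L=7, H=30 ⇒ L
L: H=32 ⇒ H
NN route W → Q → F → P → L → H → W costs 87.
Optimal: W → Q → P → L → H → F → W costs 77 (by enumerating all 60 distinct tours).
Excess = 87 − 77 = 10.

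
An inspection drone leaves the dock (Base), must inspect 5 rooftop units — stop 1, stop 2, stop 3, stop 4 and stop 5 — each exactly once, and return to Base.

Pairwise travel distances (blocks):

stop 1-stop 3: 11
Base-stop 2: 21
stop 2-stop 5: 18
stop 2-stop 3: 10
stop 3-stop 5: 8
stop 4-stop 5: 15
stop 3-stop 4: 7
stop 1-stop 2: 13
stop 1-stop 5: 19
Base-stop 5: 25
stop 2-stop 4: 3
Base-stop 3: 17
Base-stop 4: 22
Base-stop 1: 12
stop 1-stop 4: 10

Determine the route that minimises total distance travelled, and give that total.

There are 60 distinct closed tours to check (reversals are equivalent).
Base-stop 1-stop 2-stop 3-stop 4-stop 5-Base: 12+13+10+7+15+25 = 82
Base-stop 1-stop 2-stop 3-stop 5-stop 4-Base: 12+13+10+8+15+22 = 80
Base-stop 1-stop 2-stop 4-stop 3-stop 5-Base: 12+13+3+7+8+25 = 68
Base-stop 1-stop 2-stop 4-stop 5-stop 3-Base: 12+13+3+15+8+17 = 68
Base-stop 1-stop 2-stop 5-stop 3-stop 4-Base: 12+13+18+8+7+22 = 80
Base-stop 1-stop 2-stop 5-stop 4-stop 3-Base: 12+13+18+15+7+17 = 82
Base-stop 1-stop 3-stop 2-stop 4-stop 5-Base: 12+11+10+3+15+25 = 76
Base-stop 1-stop 3-stop 2-stop 5-stop 4-Base: 12+11+10+18+15+22 = 88
Base-stop 1-stop 3-stop 4-stop 2-stop 5-Base: 12+11+7+3+18+25 = 76
Base-stop 1-stop 3-stop 4-stop 5-stop 2-Base: 12+11+7+15+18+21 = 84
Base-stop 1-stop 3-stop 5-stop 2-stop 4-Base: 12+11+8+18+3+22 = 74
Base-stop 1-stop 3-stop 5-stop 4-stop 2-Base: 12+11+8+15+3+21 = 70
Base-stop 1-stop 4-stop 2-stop 3-stop 5-Base: 12+10+3+10+8+25 = 68
Base-stop 1-stop 4-stop 2-stop 5-stop 3-Base: 12+10+3+18+8+17 = 68
… (46 more)
The minimum is 68.
One optimal route: Base → stop 1 → stop 2 → stop 4 → stop 3 → stop 5 → Base (or its reverse).

Shortest round trip = 68 blocks.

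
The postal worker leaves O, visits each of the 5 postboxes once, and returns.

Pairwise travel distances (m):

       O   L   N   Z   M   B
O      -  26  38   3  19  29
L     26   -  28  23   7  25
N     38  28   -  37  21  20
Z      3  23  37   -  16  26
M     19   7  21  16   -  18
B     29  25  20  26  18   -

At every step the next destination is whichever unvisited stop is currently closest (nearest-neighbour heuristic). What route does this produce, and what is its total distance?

From O: distances to unvisited — Z=3, M=19, L=26, B=29, N=38. Nearest is Z (3).
From Z: distances to unvisited — M=16, L=23, B=26, N=37. Nearest is M (16).
From M: distances to unvisited — L=7, B=18, N=21. Nearest is L (7).
From L: distances to unvisited — B=25, N=28. Nearest is B (25).
From B: distances to unvisited — N=20. Nearest is N (20).
Return N→O: 38.
Total = 3 + 16 + 7 + 25 + 20 + 38 = 109.

Total distance 109 m via the nearest-neighbour route O → Z → M → L → B → N → O.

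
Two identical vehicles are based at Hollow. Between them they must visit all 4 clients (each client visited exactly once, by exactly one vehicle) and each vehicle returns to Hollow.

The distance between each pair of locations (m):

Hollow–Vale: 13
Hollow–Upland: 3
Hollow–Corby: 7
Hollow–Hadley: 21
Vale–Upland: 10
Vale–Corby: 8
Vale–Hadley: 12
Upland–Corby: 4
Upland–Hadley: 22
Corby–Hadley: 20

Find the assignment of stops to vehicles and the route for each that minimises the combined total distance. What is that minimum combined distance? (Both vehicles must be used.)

There are 2^3 − 1 = 7 ways to divide the 4 stops into two non-empty groups. For each, the best each vehicle can do is its own shortest tour through its group:
  {Vale} + {Upland, Corby, Hadley}: 26 + 48 = 74
  {Upland} + {Vale, Corby, Hadley}: 6 + 48 = 54
  {Vale, Upland} + {Corby, Hadley}: 26 + 48 = 74
  {Corby} + {Vale, Upland, Hadley}: 14 + 46 = 60
  {Vale, Corby} + {Upland, Hadley}: 28 + 46 = 74
  {Upland, Corby} + {Vale, Hadley}: 14 + 46 = 60
  … (7 splits in total)
Best: vehicle 1 Hollow → Upland → Hollow = 6; vehicle 2 Hollow → Corby → Vale → Hadley → Hollow = 48; combined 54.

Minimum combined distance: 54 m.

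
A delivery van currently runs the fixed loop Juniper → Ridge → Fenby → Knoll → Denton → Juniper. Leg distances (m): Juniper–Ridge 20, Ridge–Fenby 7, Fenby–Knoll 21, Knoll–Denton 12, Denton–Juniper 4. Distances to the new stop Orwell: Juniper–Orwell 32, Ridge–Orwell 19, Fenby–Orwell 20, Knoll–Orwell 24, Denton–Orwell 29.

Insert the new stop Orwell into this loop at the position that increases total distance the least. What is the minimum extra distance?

Insertion cost between consecutive stops i–j is d(i,Orwell) + d(Orwell,j) − d(i,j):
  between Juniper and Ridge: 32 + 19 − 20 = 31
  between Ridge and Fenby: 19 + 20 − 7 = 32
  between Fenby and Knoll: 20 + 24 − 21 = 23
  between Knoll and Denton: 24 + 29 − 12 = 41
  between Denton and Juniper: 29 + 32 − 4 = 57
Cheapest insertion is between Fenby and Knoll, adding 23.
New total = 64 + 23 = 87.

Minimum extra distance: 23 m, inserting Orwell between Fenby and Knoll.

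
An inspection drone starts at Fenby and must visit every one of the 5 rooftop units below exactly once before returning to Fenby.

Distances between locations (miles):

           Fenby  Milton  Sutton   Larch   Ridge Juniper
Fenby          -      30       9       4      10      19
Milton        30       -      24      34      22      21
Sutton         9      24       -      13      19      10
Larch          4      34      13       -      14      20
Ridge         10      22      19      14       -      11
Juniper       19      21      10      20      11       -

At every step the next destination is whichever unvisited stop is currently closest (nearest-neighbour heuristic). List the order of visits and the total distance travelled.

From Fenby: distances to unvisited — Larch=4, Sutton=9, Ridge=10, Juniper=19, Milton=30. Nearest is Larch (4).
From Larch: distances to unvisited — Sutton=13, Ridge=14, Juniper=20, Milton=34. Nearest is Sutton (13).
From Sutton: distances to unvisited — Juniper=10, Ridge=19, Milton=24. Nearest is Juniper (10).
From Juniper: distances to unvisited — Ridge=11, Milton=21. Nearest is Ridge (11).
From Ridge: distances to unvisited — Milton=22. Nearest is Milton (22).
Return Milton→Fenby: 30.
Total = 4 + 13 + 10 + 11 + 22 + 30 = 90.

Nearest-neighbour total = 90 miles; route Fenby → Larch → Sutton → Juniper → Ridge → Milton → Fenby.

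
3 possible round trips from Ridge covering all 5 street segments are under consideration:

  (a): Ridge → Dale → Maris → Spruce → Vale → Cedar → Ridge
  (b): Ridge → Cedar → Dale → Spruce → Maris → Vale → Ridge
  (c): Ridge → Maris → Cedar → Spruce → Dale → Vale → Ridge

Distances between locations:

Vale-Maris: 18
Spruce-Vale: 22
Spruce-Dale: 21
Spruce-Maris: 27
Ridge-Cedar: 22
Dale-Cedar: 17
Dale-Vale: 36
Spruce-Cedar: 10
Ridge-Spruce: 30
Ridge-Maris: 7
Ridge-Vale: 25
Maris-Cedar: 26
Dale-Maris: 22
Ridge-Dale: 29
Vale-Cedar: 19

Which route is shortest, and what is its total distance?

(a): 29 + 22 + 27 + 22 + 19 + 22 = 141
(b): 22 + 17 + 21 + 27 + 18 + 25 = 130
(c): 7 + 26 + 10 + 21 + 36 + 25 = 125

Shortest is (c), total 125.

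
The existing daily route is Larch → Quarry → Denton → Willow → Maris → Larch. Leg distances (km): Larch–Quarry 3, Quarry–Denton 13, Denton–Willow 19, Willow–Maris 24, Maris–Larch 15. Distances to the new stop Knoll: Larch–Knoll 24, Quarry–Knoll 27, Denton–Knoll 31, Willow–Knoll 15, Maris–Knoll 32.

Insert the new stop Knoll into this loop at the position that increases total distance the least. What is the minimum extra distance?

Insertion cost between consecutive stops i–j is d(i,Knoll) + d(Knoll,j) − d(i,j):
  between Larch and Quarry: 24 + 27 − 3 = 48
  between Quarry and Denton: 27 + 31 − 13 = 45
  between Denton and Willow: 31 + 15 − 19 = 27
  between Willow and Maris: 15 + 32 − 24 = 23
  between Maris and Larch: 32 + 24 − 15 = 41
Cheapest insertion is between Willow and Maris, adding 23.
New total = 74 + 23 = 97.

Adding 23 km by placing Knoll on the Willow–Maris leg.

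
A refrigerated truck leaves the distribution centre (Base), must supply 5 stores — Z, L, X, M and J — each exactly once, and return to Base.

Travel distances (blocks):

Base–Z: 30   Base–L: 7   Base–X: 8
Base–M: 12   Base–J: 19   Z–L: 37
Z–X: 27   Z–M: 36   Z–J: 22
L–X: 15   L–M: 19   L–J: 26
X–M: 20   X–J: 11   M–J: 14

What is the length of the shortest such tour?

Shortest round trip = 97 blocks.

With 5 stops there are 5!/2 = 60 distinct round trips (a route and its reverse cost the same).
Base→Z→L→X→M→J→Base: 30+37+15+20+14+19 = 135
Base→Z→L→X→J→M→Base: 30+37+15+11+14+12 = 119
Base→Z→L→M→X→J→Base: 30+37+19+20+11+19 = 136
Base→Z→L→M→J→X→Base: 30+37+19+14+11+8 = 119
Base→Z→L→J→X→M→Base: 30+37+26+11+20+12 = 136
Base→Z→L→J→M→X→Base: 30+37+26+14+20+8 = 135
Base→Z→X→L→M→J→Base: 30+27+15+19+14+19 = 124
Base→Z→X→L→J→M→Base: 30+27+15+26+14+12 = 124
Base→Z→X→M→L→J→Base: 30+27+20+19+26+19 = 141
Base→Z→X→M→J→L→Base: 30+27+20+14+26+7 = 124
Base→Z→X→J→L→M→Base: 30+27+11+26+19+12 = 125
Base→Z→X→J→M→L→Base: 30+27+11+14+19+7 = 108
Base→Z→M→L→X→J→Base: 30+36+19+15+11+19 = 130
Base→Z→M→L→J→X→Base: 30+36+19+26+11+8 = 130
… (46 more)
Base→L→X→Z→J→M→Base: 7+15+27+22+14+12 = 97  ← best
The minimum is 97.
One optimal route: Base → L → X → Z → J → M → Base (or its reverse).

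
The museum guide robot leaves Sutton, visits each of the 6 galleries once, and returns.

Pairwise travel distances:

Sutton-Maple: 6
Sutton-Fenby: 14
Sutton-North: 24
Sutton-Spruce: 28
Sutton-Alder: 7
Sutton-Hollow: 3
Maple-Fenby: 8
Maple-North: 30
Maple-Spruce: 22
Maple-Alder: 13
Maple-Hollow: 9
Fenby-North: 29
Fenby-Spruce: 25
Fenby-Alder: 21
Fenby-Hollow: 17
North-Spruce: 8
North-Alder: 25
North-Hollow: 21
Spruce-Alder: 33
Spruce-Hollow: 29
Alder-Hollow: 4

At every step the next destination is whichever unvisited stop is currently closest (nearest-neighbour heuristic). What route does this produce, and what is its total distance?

Sutton → [Hollow:3 / Maple:6 / Alder:7 / Fenby:14 / North:24 / Spruce:28] → Hollow (3)
Hollow → [Alder:4 / Maple:9 / Fenby:17 / North:21 / Spruce:29] → Alder (4)
Alder → [Maple:13 / Fenby:21 / North:25 / Spruce:33] → Maple (13)
Maple → [Fenby:8 / Spruce:22 / North:30] → Fenby (8)
Fenby → [Spruce:25 / North:29] → Spruce (25)
Spruce → [North:8] → North (8)
Return North→Sutton: 24.
Total = 3 + 4 + 13 + 8 + 25 + 8 + 24 = 85.

Total distance 85 via the nearest-neighbour route Sutton → Hollow → Alder → Maple → Fenby → Spruce → North → Sutton.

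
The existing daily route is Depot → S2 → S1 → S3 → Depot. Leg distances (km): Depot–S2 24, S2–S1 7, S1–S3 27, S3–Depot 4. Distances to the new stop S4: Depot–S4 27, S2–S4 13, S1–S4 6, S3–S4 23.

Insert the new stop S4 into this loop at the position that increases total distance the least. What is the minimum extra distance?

Insertion cost between consecutive stops i–j is d(i,S4) + d(S4,j) − d(i,j):
  between Depot and S2: 27 + 13 − 24 = 16
  between S2 and S1: 13 + 6 − 7 = 12
  between S1 and S3: 6 + 23 − 27 = 2
  between S3 and Depot: 23 + 27 − 4 = 46
Cheapest insertion is between S1 and S3, adding 2.
New total = 62 + 2 = 64.

+2 km — insert S4 between S1 and S3.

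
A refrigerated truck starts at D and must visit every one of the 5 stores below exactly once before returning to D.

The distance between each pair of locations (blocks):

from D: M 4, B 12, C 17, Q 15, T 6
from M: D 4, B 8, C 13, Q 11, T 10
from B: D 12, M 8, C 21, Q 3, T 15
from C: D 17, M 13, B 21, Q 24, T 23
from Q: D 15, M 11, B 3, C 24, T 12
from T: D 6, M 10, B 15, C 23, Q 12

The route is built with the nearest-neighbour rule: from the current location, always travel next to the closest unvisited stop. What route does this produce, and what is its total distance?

67 blocks along D → M → B → Q → T → C → D.

D → [M:4 / T:6 / B:12 / Q:15 / C:17] → M (4)
M → [B:8 / T:10 / Q:11 / C:13] → B (8)
B → [Q:3 / T:15 / C:21] → Q (3)
Q → [T:12 / C:24] → T (12)
T → [C:23] → C (23)
Return C→D: 17.
Total = 4 + 8 + 3 + 12 + 23 + 17 = 67.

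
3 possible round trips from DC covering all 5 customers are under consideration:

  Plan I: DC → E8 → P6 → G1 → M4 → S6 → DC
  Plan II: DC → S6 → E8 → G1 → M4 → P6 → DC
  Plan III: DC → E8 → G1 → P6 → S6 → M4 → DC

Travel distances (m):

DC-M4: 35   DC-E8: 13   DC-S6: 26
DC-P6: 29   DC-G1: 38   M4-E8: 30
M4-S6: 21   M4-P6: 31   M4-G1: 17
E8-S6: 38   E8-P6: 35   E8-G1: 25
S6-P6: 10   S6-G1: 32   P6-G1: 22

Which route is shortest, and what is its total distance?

Plan I: 13 + 35 + 22 + 17 + 21 + 26 = 134
Plan II: 26 + 38 + 25 + 17 + 31 + 29 = 166
Plan III: 13 + 25 + 22 + 10 + 21 + 35 = 126

Shortest is Plan III, total 126 m.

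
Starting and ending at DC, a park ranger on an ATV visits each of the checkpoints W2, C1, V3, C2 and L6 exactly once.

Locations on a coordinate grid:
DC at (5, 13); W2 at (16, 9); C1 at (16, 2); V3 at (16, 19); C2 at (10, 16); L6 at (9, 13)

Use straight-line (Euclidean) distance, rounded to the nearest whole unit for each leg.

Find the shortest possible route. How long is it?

Shortest round trip = 47.

With 5 stops there are 5!/2 = 60 distinct round trips (a route and its reverse cost the same).
DC-W2-C1-V3-C2-L6-DC: 12+7+17+7+3+4 = 50
DC-W2-C1-V3-L6-C2-DC: 12+7+17+9+3+6 = 54
DC-W2-C1-C2-V3-L6-DC: 12+7+15+7+9+4 = 54
DC-W2-C1-C2-L6-V3-DC: 12+7+15+3+9+13 = 59
DC-W2-C1-L6-V3-C2-DC: 12+7+13+9+7+6 = 54
DC-W2-C1-L6-C2-V3-DC: 12+7+13+3+7+13 = 55
DC-W2-V3-C1-C2-L6-DC: 12+10+17+15+3+4 = 61
DC-W2-V3-C1-L6-C2-DC: 12+10+17+13+3+6 = 61
DC-W2-V3-C2-C1-L6-DC: 12+10+7+15+13+4 = 61
DC-W2-V3-C2-L6-C1-DC: 12+10+7+3+13+16 = 61
DC-W2-V3-L6-C1-C2-DC: 12+10+9+13+15+6 = 65
DC-W2-V3-L6-C2-C1-DC: 12+10+9+3+15+16 = 65
DC-W2-C2-C1-V3-L6-DC: 12+9+15+17+9+4 = 66
DC-W2-C2-C1-L6-V3-DC: 12+9+15+13+9+13 = 71
… (46 more)
DC-C1-W2-V3-C2-L6-DC: 16+7+10+7+3+4 = 47  ← best
The minimum is 47.
One optimal route: DC → C1 → W2 → V3 → C2 → L6 → DC (or its reverse).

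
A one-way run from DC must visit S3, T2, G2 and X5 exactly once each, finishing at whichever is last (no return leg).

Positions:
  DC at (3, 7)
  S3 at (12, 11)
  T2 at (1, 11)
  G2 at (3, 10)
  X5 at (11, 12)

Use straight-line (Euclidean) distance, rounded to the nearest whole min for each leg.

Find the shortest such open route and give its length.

There are 4! = 24 possible orderings.
DC - S3 - T2 - G2 - X5: 10+11+2+8 = 31
DC - S3 - T2 - X5 - G2: 10+11+10+8 = 39
DC - S3 - G2 - T2 - X5: 10+9+2+10 = 31
DC - S3 - G2 - X5 - T2: 10+9+8+10 = 37
DC - S3 - X5 - T2 - G2: 10+1+10+2 = 23
DC - S3 - X5 - G2 - T2: 10+1+8+2 = 21
DC - T2 - S3 - G2 - X5: 4+11+9+8 = 32
DC - T2 - S3 - X5 - G2: 4+11+1+8 = 24
DC - T2 - G2 - S3 - X5: 4+2+9+1 = 16
DC - T2 - G2 - X5 - S3: 4+2+8+1 = 15
DC - T2 - X5 - S3 - G2: 4+10+1+9 = 24
DC - T2 - X5 - G2 - S3: 4+10+8+9 = 31
DC - G2 - S3 - T2 - X5: 3+9+11+10 = 33
DC - G2 - S3 - X5 - T2: 3+9+1+10 = 23
… (10 more)
The minimum is 15.
One shortest path: DC → T2 → G2 → X5 → S3.

Minimum one-way distance = 15 min.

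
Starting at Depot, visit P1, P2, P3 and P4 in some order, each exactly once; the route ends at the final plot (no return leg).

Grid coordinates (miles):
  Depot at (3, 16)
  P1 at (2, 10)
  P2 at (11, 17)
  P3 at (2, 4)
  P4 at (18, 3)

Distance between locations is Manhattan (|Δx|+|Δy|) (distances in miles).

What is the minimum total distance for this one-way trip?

There are 4! = 24 possible orderings.
Depot - P1 - P2 - P3 - P4: 7+16+22+17 = 62
Depot - P1 - P2 - P4 - P3: 7+16+21+17 = 61
Depot - P1 - P3 - P2 - P4: 7+6+22+21 = 56
Depot - P1 - P3 - P4 - P2: 7+6+17+21 = 51
Depot - P1 - P4 - P2 - P3: 7+23+21+22 = 73
Depot - P1 - P4 - P3 - P2: 7+23+17+22 = 69
Depot - P2 - P1 - P3 - P4: 9+16+6+17 = 48
Depot - P2 - P1 - P4 - P3: 9+16+23+17 = 65
Depot - P2 - P3 - P1 - P4: 9+22+6+23 = 60
Depot - P2 - P3 - P4 - P1: 9+22+17+23 = 71
Depot - P2 - P4 - P1 - P3: 9+21+23+6 = 59
Depot - P2 - P4 - P3 - P1: 9+21+17+6 = 53
Depot - P3 - P1 - P2 - P4: 13+6+16+21 = 56
Depot - P3 - P1 - P4 - P2: 13+6+23+21 = 63
… (10 more)
The minimum is 48.
One shortest path: Depot → P2 → P1 → P3 → P4.

48 miles — the minimum one-way total.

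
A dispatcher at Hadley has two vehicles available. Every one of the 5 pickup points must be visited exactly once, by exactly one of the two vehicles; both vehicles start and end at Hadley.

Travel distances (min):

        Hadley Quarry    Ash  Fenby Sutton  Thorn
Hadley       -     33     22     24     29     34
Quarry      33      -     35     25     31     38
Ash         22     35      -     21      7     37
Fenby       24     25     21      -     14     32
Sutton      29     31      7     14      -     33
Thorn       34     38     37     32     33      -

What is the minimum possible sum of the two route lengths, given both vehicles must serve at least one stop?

Check every non-empty split of the stops between the two vehicles; for each half take its own optimal tour:
  {Quarry} + {Ash, Fenby, Sutton, Thorn}: 66 + 109 = 175
  {Ash} + {Quarry, Fenby, Sutton, Thorn}: 44 + 139 = 183
  {Quarry, Ash} + {Fenby, Sutton, Thorn}: 90 + 105 = 195
  {Fenby} + {Quarry, Ash, Sutton, Thorn}: 48 + 132 = 180
  {Quarry, Fenby} + {Ash, Sutton, Thorn}: 82 + 96 = 178
  {Ash, Fenby} + {Quarry, Sutton, Thorn}: 67 + 131 = 198
  … (15 splits in total)
  {Quarry, Ash, Fenby, Sutton} + {Thorn}: 101 + 68 = 169  ← best
Best: vehicle 1 Hadley → Quarry → Fenby → Sutton → Ash → Hadley = 101; vehicle 2 Hadley → Thorn → Hadley = 68; combined 169.

169 min — the smallest possible combined total.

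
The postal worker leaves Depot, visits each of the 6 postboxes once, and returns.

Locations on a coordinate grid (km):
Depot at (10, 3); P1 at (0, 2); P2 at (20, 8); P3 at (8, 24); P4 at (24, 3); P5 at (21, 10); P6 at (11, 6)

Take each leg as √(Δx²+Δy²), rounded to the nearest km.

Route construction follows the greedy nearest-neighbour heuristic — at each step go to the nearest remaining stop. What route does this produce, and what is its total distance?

Total distance 90 km via the nearest-neighbour route Depot → P6 → P2 → P5 → P4 → P1 → P3 → Depot.

At Depot the remaining stops are P6 3, P1 10, P2 11, P5 13, P4 14, P3 21; go to P6.
At P6 the remaining stops are P2 9, P5 11, P1 12, P4 13, P3 18; go to P2.
At P2 the remaining stops are P5 2, P4 6, P3 20, P1 21; go to P5.
At P5 the remaining stops are P4 8, P3 19, P1 22; go to P4.
At P4 the remaining stops are P1 24, P3 26; go to P1.
At P1 the remaining stops are P3 23; go to P3.
Return P3→Depot: 21.
Total = 3 + 9 + 2 + 8 + 24 + 23 + 21 = 90.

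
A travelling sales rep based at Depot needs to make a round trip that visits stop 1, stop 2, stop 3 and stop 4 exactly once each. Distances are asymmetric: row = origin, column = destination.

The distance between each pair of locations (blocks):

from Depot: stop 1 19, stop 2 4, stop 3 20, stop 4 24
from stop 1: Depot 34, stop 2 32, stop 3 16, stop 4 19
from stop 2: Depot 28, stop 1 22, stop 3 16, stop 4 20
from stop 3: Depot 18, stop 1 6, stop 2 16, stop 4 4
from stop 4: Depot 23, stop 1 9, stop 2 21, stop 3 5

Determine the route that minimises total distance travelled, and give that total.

Depot-stop 1-stop 2-stop 3-stop 4-Depot: 19+32+16+4+23 = 94
Depot-stop 1-stop 2-stop 4-stop 3-Depot: 19+32+20+5+18 = 94
Depot-stop 1-stop 3-stop 2-stop 4-Depot: 19+16+16+20+23 = 94
Depot-stop 1-stop 3-stop 4-stop 2-Depot: 19+16+4+21+28 = 88
Depot-stop 1-stop 4-stop 2-stop 3-Depot: 19+19+21+16+18 = 93
Depot-stop 1-stop 4-stop 3-stop 2-Depot: 19+19+5+16+28 = 87
Depot-stop 2-stop 1-stop 3-stop 4-Depot: 4+22+16+4+23 = 69
Depot-stop 2-stop 1-stop 4-stop 3-Depot: 4+22+19+5+18 = 68
Depot-stop 2-stop 3-stop 1-stop 4-Depot: 4+16+6+19+23 = 68
Depot-stop 2-stop 3-stop 4-stop 1-Depot: 4+16+4+9+34 = 67
Depot-stop 2-stop 4-stop 1-stop 3-Depot: 4+20+9+16+18 = 67
Depot-stop 2-stop 4-stop 3-stop 1-Depot: 4+20+5+6+34 = 69
Depot-stop 3-stop 1-stop 2-stop 4-Depot: 20+6+32+20+23 = 101
Depot-stop 3-stop 1-stop 4-stop 2-Depot: 20+6+19+21+28 = 94
… (10 more)
The minimum is 67.
One optimal route: Depot → stop 2 → stop 3 → stop 4 → stop 1 → Depot.

Minimum total distance: 67 blocks.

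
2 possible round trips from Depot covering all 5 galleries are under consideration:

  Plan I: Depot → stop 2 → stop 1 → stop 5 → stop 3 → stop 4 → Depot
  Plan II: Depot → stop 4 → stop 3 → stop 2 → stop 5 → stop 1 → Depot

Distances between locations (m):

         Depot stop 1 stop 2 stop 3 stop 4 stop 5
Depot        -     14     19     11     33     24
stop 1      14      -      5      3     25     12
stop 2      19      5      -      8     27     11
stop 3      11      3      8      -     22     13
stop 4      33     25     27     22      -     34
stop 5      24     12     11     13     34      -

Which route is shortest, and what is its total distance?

Shortest is Plan II, total 100 m.

Plan I: 19 + 5 + 12 + 13 + 22 + 33 = 104
Plan II: 33 + 22 + 8 + 11 + 12 + 14 = 100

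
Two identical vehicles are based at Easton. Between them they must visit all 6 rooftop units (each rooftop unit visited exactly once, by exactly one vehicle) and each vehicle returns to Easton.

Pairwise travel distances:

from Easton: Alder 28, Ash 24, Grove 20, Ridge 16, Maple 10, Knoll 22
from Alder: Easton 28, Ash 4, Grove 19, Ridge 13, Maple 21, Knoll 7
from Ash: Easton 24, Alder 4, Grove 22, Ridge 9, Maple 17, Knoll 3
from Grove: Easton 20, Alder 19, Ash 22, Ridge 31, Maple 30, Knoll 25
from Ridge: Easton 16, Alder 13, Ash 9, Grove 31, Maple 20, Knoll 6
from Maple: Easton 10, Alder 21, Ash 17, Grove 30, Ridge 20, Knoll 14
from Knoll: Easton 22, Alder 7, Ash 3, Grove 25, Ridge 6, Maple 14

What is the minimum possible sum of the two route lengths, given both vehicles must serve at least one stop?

88 — the smallest possible combined total.

There are 2^5 − 1 = 31 ways to divide the 6 stops into two non-empty groups. For each, the best each vehicle can do is its own shortest tour through its group:
  {Alder} + {Ash, Grove, Ridge, Maple, Knoll}: 56 + 81 = 137
  {Ash} + {Alder, Grove, Ridge, Maple, Knoll}: 48 + 82 = 130
  {Alder, Ash} + {Grove, Ridge, Maple, Knoll}: 56 + 81 = 137
  {Grove} + {Alder, Ash, Ridge, Maple, Knoll}: 40 + 60 = 100
  {Alder, Grove} + {Ash, Ridge, Maple, Knoll}: 67 + 52 = 119
  {Ash, Grove} + {Alder, Ridge, Maple, Knoll}: 66 + 60 = 126
  … (31 splits in total)
  {Maple} + {Alder, Ash, Grove, Ridge, Knoll}: 20 + 68 = 88  ← best
Best: vehicle 1 Easton → Maple → Easton = 20; vehicle 2 Easton → Grove → Alder → Ash → Knoll → Ridge → Easton = 68; combined 88.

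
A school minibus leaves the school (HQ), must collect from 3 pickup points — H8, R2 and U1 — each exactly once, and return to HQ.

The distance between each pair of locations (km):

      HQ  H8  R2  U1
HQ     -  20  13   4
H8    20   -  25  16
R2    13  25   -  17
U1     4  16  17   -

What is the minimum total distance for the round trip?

HQ→H8→R2→U1→HQ: 20+25+17+4 = 66
HQ→H8→U1→R2→HQ: 20+16+17+13 = 66
HQ→R2→H8→U1→HQ: 13+25+16+4 = 58
The minimum is 58.
One optimal route: HQ → R2 → H8 → U1 → HQ (or its reverse).

58 km — the shortest possible round trip.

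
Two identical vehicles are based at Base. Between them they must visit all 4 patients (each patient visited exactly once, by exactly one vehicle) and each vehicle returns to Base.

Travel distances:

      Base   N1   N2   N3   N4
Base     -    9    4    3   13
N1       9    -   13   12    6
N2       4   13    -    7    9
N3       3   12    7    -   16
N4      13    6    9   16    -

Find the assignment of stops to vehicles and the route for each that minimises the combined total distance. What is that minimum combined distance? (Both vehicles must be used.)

34 — the smallest possible combined total.

Check every non-empty split of the stops between the two vehicles; for each half take its own optimal tour:
  {N1} + {N2, N3, N4}: 18 + 32 = 50
  {N2} + {N1, N3, N4}: 8 + 34 = 42
  {N1, N2} + {N3, N4}: 26 + 32 = 58
  {N3} + {N1, N2, N4}: 6 + 28 = 34
  {N1, N3} + {N2, N4}: 24 + 26 = 50
  {N2, N3} + {N1, N4}: 14 + 28 = 42
  … (7 splits in total)
Best: vehicle 1 Base → N3 → Base = 6; vehicle 2 Base → N1 → N4 → N2 → Base = 28; combined 34.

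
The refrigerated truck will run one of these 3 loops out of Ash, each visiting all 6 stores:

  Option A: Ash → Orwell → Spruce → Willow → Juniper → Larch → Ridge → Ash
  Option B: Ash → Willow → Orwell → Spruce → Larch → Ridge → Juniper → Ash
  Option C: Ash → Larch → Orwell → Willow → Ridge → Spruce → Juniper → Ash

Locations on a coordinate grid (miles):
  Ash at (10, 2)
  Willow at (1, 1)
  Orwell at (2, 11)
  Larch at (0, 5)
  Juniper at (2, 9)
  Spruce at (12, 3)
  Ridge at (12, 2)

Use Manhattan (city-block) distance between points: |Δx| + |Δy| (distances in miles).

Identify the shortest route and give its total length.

76 miles — Option C is the shortest.

Option A: 17 + 18 + 13 + 9 + 6 + 15 + 2 = 80
Option B: 10 + 11 + 18 + 14 + 15 + 17 + 15 = 100
Option C: 13 + 8 + 11 + 12 + 1 + 16 + 15 = 76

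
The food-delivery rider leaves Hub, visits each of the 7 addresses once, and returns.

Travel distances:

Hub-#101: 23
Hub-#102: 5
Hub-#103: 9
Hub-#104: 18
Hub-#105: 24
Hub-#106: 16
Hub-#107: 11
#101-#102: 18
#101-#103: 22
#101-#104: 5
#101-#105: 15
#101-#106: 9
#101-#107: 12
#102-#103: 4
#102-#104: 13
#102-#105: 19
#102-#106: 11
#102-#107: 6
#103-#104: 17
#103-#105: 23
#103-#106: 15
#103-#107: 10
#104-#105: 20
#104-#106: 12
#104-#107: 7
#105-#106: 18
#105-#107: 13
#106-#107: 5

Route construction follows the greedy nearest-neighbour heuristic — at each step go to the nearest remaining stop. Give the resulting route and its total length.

From Hub: distances to unvisited — #102=5, #103=9, #107=11, #106=16, #104=18, #101=23, #105=24. Nearest is #102 (5).
From #102: distances to unvisited — #103=4, #107=6, #106=11, #104=13, #101=18, #105=19. Nearest is #103 (4).
From #103: distances to unvisited — #107=10, #106=15, #104=17, #101=22, #105=23. Nearest is #107 (10).
From #107: distances to unvisited — #106=5, #104=7, #101=12, #105=13. Nearest is #106 (5).
From #106: distances to unvisited — #101=9, #104=12, #105=18. Nearest is #101 (9).
From #101: distances to unvisited — #104=5, #105=15. Nearest is #104 (5).
From #104: distances to unvisited — #105=20. Nearest is #105 (20).
Return #105→Hub: 24.
Total = 5 + 4 + 10 + 5 + 9 + 5 + 20 + 24 = 82.

82 along Hub → #102 → #103 → #107 → #106 → #101 → #104 → #105 → Hub.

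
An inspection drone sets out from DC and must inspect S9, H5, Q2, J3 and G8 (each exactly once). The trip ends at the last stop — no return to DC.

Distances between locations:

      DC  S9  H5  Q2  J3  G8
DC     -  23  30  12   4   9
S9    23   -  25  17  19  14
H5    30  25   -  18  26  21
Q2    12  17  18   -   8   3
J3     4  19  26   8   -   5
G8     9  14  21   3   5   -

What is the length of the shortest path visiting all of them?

There are 5! = 120 possible orderings.
DC - S9 - H5 - Q2 - J3 - G8: 23+25+18+8+5 = 79
DC - S9 - H5 - Q2 - G8 - J3: 23+25+18+3+5 = 74
DC - S9 - H5 - J3 - Q2 - G8: 23+25+26+8+3 = 85
DC - S9 - H5 - J3 - G8 - Q2: 23+25+26+5+3 = 82
DC - S9 - H5 - G8 - Q2 - J3: 23+25+21+3+8 = 80
DC - S9 - H5 - G8 - J3 - Q2: 23+25+21+5+8 = 82
DC - S9 - Q2 - H5 - J3 - G8: 23+17+18+26+5 = 89
DC - S9 - Q2 - H5 - G8 - J3: 23+17+18+21+5 = 84
DC - S9 - Q2 - J3 - H5 - G8: 23+17+8+26+21 = 95
DC - S9 - Q2 - J3 - G8 - H5: 23+17+8+5+21 = 74
DC - S9 - Q2 - G8 - H5 - J3: 23+17+3+21+26 = 90
DC - S9 - Q2 - G8 - J3 - H5: 23+17+3+5+26 = 74
DC - S9 - J3 - H5 - Q2 - G8: 23+19+26+18+3 = 89
DC - S9 - J3 - H5 - G8 - Q2: 23+19+26+21+3 = 92
… (106 more)
DC - J3 - Q2 - G8 - S9 - H5: 4+8+3+14+25 = 54  ← best
The minimum is 54.
One shortest path: DC → J3 → Q2 → G8 → S9 → H5.

Shortest open route: 54.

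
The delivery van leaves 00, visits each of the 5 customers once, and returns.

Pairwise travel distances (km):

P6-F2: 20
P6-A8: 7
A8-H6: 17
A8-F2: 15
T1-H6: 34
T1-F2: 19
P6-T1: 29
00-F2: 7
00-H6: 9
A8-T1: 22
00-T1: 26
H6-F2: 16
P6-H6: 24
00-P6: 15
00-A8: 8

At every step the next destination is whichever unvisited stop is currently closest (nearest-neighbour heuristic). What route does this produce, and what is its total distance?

00 → [F2:7 / A8:8 / H6:9 / P6:15 / T1:26] → F2 (7)
F2 → [A8:15 / H6:16 / T1:19 / P6:20] → A8 (15)
A8 → [P6:7 / H6:17 / T1:22] → P6 (7)
P6 → [H6:24 / T1:29] → H6 (24)
H6 → [T1:34] → T1 (34)
Return T1→00: 26.
Total = 7 + 15 + 7 + 24 + 34 + 26 = 113.

Total distance 113 km via the nearest-neighbour route 00 → F2 → A8 → P6 → H6 → T1 → 00.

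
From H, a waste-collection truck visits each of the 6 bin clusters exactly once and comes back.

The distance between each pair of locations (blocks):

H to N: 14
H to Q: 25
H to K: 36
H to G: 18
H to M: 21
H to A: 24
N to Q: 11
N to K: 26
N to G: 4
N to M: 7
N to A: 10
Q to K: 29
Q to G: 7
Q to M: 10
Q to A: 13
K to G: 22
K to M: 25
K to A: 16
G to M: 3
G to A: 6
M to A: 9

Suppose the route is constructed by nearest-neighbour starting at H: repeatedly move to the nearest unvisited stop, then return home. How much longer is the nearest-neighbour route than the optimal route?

From H: N=14, G=18, M=21, A=24, Q=25, K=36 → choose N (14).
From N: G=4, M=7, A=10, Q=11, K=26 → choose G (4).
From G: M=3, A=6, Q=7, K=22 → choose M (3).
From M: A=9, Q=10, K=25 → choose A (9).
From A: Q=13, K=16 → choose Q (13).
From Q: K=29 → choose K (29).
NN route H → N → G → M → A → Q → K → H costs 108.
Optimal: H → N → Q → G → M → A → K → H costs 96 (by enumerating all 360 distinct tours).
Excess = 108 − 96 = 12.

Excess over optimum: 12 blocks.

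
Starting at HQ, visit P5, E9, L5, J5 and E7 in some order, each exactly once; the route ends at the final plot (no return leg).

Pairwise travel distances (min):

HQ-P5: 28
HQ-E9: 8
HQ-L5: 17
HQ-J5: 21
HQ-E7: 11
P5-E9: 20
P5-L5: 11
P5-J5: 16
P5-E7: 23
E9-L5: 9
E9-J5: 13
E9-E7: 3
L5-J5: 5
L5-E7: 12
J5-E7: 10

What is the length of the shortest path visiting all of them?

Shortest open route: 37 min.

There are 5! = 120 possible orderings.
HQ - P5 - E9 - L5 - J5 - E7: 28+20+9+5+10 = 72
HQ - P5 - E9 - L5 - E7 - J5: 28+20+9+12+10 = 79
HQ - P5 - E9 - J5 - L5 - E7: 28+20+13+5+12 = 78
HQ - P5 - E9 - J5 - E7 - L5: 28+20+13+10+12 = 83
HQ - P5 - E9 - E7 - L5 - J5: 28+20+3+12+5 = 68
HQ - P5 - E9 - E7 - J5 - L5: 28+20+3+10+5 = 66
HQ - P5 - L5 - E9 - J5 - E7: 28+11+9+13+10 = 71
HQ - P5 - L5 - E9 - E7 - J5: 28+11+9+3+10 = 61
HQ - P5 - L5 - J5 - E9 - E7: 28+11+5+13+3 = 60
HQ - P5 - L5 - J5 - E7 - E9: 28+11+5+10+3 = 57
HQ - P5 - L5 - E7 - E9 - J5: 28+11+12+3+13 = 67
HQ - P5 - L5 - E7 - J5 - E9: 28+11+12+10+13 = 74
HQ - P5 - J5 - E9 - L5 - E7: 28+16+13+9+12 = 78
HQ - P5 - J5 - E9 - E7 - L5: 28+16+13+3+12 = 72
… (106 more)
HQ - E9 - E7 - J5 - L5 - P5: 8+3+10+5+11 = 37  ← best
The minimum is 37.
One shortest path: HQ → E9 → E7 → J5 → L5 → P5.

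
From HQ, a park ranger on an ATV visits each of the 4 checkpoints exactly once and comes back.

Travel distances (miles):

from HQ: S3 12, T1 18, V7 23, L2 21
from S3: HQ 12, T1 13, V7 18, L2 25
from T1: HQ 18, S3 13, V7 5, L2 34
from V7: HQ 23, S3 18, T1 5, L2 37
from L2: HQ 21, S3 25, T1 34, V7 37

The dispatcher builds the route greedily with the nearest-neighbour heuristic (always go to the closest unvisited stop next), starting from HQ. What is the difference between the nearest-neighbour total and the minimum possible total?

The nearest-neighbour route is 1 miles longer than optimal.

From HQ: S3=12, T1=18, L2=21, V7=23 → choose S3 (12).
From S3: T1=13, V7=18, L2=25 → choose T1 (13).
From T1: V7=5, L2=34 → choose V7 (5).
From V7: L2=37 → choose L2 (37).
NN route HQ → S3 → T1 → V7 → L2 → HQ costs 88.
Optimal: HQ → T1 → V7 → S3 → L2 → HQ costs 87 (by enumerating all 12 distinct tours).
Excess = 88 − 87 = 1.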